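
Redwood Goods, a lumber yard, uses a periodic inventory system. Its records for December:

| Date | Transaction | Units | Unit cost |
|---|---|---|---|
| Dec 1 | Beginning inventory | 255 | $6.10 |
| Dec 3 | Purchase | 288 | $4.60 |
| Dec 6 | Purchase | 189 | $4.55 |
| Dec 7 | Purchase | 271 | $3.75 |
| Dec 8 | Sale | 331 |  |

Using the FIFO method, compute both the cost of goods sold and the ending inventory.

Dec 8, 331 sold [FIFO — oldest first]: 255 @ $6.10 + 76 @ $4.60 = $1,905.10
Ending inventory: 212 @ $4.60 + 189 @ $4.55 + 271 @ $3.75 = $2,851.40

COGS = $1,905.10; ending inventory = $2,851.40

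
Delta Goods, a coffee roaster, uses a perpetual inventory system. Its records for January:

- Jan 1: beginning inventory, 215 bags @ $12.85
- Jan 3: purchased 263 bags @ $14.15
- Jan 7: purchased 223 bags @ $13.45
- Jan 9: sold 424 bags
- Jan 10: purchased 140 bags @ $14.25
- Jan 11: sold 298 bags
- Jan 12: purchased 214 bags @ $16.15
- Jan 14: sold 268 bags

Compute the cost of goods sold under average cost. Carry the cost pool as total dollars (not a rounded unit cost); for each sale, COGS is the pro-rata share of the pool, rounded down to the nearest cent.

COGS = $13,940.16

After Jan 1: 215 on hand, pool $2,762.75 (≈ $12.8500 each)
After Jan 3: 478 on hand, pool $6,484.20 (≈ $13.5653 each)
After Jan 7: 701 on hand, pool $9,483.55 (≈ $13.5286 each)
Jan 9, sell 424: 424/701 × $9,483.55 → $5,736.12
After Jan 10: 417 on hand, pool $5,742.43 (≈ $13.7708 each)
Jan 11, sell 298: 298/417 × $5,742.43 → $4,103.70
After Jan 12: 333 on hand, pool $5,094.83 (≈ $15.2998 each)
Jan 14, sell 268: 268/333 × $5,094.83 → $4,100.34
Total COGS = $5,736.12 + $4,103.70 + $4,100.34 = $13,940.16
Ending inventory (cost pool remaining) = $994.49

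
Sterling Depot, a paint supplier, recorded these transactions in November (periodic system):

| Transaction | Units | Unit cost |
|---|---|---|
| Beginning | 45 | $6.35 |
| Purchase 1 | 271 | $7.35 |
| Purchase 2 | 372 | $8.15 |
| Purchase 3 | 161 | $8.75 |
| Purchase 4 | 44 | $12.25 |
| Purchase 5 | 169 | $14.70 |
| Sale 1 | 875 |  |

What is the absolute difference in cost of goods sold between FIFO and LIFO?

FIFO COGS: 45 @ $6.35 + 271 @ $7.35 + 372 @ $8.15 + 161 @ $8.75 + 26 @ $12.25 = $7,036.65
LIFO COGS: 169 @ $14.70 + 44 @ $12.25 + 161 @ $8.75 + 372 @ $8.15 + 129 @ $7.35 = $8,412.00
Difference = |$7,036.65 − $8,412.00| = $1,375.35

$1,375.35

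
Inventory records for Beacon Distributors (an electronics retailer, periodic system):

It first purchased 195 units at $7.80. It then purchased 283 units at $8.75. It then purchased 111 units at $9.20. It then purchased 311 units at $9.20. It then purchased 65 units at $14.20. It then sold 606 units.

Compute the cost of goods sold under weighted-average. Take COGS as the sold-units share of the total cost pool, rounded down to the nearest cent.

COGS = $5,527.88

Sale 1, sell 606: 606/965 × $8,802.65 → $5,527.88
Ending inventory (cost pool remaining) = $3,274.77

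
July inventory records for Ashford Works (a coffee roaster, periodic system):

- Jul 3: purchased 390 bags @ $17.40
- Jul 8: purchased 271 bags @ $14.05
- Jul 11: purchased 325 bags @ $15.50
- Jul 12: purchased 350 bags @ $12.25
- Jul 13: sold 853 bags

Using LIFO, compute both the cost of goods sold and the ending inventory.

COGS = $11,825.90; ending inventory = $8,092.65

Jul 13, 853 sold [LIFO — newest first]: 350 @ $12.25 + 325 @ $15.50 + 178 @ $14.05 = $11,825.90
Ending inventory: 390 @ $17.40 + 93 @ $14.05 = $8,092.65
Check: goods available $19,918.55 = COGS $11,825.90 + ending $8,092.65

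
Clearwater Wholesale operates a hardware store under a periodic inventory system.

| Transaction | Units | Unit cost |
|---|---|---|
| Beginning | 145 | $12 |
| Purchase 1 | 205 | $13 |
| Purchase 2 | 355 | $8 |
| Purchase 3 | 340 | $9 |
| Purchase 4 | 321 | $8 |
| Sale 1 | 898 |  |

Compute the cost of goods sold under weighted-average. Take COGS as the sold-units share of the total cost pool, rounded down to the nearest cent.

Sale 1, sell 898: 898/1366 × $12,873.00 → $8,462.63
Ending inventory (cost pool remaining) = $4,410.37
Check: goods available $12,873.00 = COGS $8,462.63 + ending $4,410.37

COGS = $8,462.63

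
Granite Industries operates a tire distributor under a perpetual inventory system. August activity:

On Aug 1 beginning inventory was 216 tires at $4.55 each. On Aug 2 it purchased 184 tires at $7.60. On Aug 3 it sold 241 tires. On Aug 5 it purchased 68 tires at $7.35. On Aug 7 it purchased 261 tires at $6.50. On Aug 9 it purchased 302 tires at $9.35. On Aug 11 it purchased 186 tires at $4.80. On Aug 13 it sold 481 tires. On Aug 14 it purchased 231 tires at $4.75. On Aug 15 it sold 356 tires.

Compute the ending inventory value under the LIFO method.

Aug 3, 241 sold [LIFO — newest first]: 184 @ $7.60 + 57 @ $4.55 = $1,657.75
Aug 13, 481 sold [LIFO — newest first]: 186 @ $4.80 + 295 @ $9.35 = $3,651.05
Aug 15, 356 sold [LIFO — newest first]: 231 @ $4.75 + 7 @ $9.35 + 118 @ $6.50 = $1,929.70
Total COGS = $1,657.75 + $3,651.05 + $1,929.70 = $7,238.50
Ending inventory: 159 @ $4.55 + 68 @ $7.35 + 143 @ $6.50 = $2,152.75

Ending inventory = $2,152.75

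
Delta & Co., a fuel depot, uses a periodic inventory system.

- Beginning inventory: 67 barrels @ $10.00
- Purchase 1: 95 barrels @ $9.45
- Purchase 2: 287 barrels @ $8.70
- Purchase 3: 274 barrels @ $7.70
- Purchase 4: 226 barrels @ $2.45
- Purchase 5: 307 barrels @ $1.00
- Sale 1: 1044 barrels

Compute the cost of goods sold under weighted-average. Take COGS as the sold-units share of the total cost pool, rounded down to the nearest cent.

Sale 1, sell 1044: 1044/1256 × $7,035.15 → $5,847.68
Ending inventory (cost pool remaining) = $1,187.47
Check: goods available $7,035.15 = COGS $5,847.68 + ending $1,187.47

COGS = $5,847.68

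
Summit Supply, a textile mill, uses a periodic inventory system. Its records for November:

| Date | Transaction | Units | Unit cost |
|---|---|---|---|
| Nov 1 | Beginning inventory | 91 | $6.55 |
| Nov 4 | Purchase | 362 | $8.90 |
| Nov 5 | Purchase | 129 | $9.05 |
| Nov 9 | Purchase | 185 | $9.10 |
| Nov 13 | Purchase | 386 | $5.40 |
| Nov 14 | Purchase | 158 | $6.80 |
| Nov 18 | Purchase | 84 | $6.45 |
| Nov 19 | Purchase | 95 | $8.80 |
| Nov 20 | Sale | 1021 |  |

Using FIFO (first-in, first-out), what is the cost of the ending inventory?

Ending inventory = $3,165.00

Nov 20, 1021 sold [FIFO — oldest first]: 91 @ $6.55 + 362 @ $8.90 + 129 @ $9.05 + 185 @ $9.10 + 254 @ $5.40 = $8,040.40
Ending inventory: 132 @ $5.40 + 158 @ $6.80 + 84 @ $6.45 + 95 @ $8.80 = $3,165.00
Check: goods available $11,205.40 = COGS $8,040.40 + ending $3,165.00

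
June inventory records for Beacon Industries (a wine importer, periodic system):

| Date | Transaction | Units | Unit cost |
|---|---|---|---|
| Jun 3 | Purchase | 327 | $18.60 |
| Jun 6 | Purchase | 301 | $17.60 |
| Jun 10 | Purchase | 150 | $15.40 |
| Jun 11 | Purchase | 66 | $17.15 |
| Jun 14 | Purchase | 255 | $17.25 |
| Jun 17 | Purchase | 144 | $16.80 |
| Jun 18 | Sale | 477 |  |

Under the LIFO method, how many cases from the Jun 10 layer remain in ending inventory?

Jun 18, 477 sold [LIFO — newest first]: 144 @ $16.80 + 255 @ $17.25 + 66 @ $17.15 + 12 @ $15.40 = $8,134.65
Ending inventory: 327 @ $18.60 + 301 @ $17.60 + 138 @ $15.40 = $13,505.00

138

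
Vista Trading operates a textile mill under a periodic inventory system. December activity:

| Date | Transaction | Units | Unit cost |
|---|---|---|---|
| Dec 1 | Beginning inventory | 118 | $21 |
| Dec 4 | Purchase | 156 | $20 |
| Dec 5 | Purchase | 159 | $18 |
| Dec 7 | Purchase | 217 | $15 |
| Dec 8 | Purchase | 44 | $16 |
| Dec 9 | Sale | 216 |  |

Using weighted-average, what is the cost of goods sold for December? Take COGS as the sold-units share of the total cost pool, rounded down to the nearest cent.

Dec 9, sell 216: 216/694 × $12,419.00 → $3,865.27
Ending inventory (cost pool remaining) = $8,553.73
Check: goods available $12,419.00 = COGS $3,865.27 + ending $8,553.73

COGS = $3,865.27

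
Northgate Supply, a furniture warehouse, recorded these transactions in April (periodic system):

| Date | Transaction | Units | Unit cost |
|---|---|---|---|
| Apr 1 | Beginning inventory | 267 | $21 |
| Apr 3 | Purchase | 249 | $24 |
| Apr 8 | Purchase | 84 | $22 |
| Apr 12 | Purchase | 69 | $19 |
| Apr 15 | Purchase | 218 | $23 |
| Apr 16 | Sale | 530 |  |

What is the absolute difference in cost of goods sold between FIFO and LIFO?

$98

FIFO COGS: 267 @ $21 + 249 @ $24 + 14 @ $22 = $11,891
LIFO COGS: 218 @ $23 + 69 @ $19 + 84 @ $22 + 159 @ $24 = $11,989
Difference = |$11,891 − $11,989| = $98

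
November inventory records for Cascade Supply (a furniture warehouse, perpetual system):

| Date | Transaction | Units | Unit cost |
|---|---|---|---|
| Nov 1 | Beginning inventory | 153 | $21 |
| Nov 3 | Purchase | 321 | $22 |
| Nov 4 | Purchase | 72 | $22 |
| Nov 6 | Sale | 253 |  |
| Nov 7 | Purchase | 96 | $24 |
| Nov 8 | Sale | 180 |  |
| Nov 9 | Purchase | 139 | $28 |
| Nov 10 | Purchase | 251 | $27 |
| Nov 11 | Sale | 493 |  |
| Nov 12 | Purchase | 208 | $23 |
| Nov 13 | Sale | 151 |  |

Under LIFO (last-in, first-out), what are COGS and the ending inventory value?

COGS = $26,079; ending inventory = $3,537

Nov 6, 253 sold [LIFO — newest first]: 72 @ $22 + 181 @ $22 = $5,566
Nov 8, 180 sold [LIFO — newest first]: 96 @ $24 + 84 @ $22 = $4,152
Nov 11, 493 sold [LIFO — newest first]: 251 @ $27 + 139 @ $28 + 56 @ $22 + 47 @ $21 = $12,888
Nov 13, 151 sold [LIFO — newest first]: 151 @ $23 = $3,473
Total COGS = $5,566 + $4,152 + $12,888 + $3,473 = $26,079
Ending inventory: 106 @ $21 + 57 @ $23 = $3,537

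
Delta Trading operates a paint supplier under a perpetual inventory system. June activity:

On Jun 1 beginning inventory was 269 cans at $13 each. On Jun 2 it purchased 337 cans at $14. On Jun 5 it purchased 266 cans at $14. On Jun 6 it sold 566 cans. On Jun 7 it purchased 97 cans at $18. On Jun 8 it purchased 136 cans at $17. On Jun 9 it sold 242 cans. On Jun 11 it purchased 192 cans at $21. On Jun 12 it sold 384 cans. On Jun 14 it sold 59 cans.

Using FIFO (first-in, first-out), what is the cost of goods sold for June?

Jun 6, 566 sold [FIFO — oldest first]: 269 @ $13 + 297 @ $14 = $7,655
Jun 9, 242 sold [FIFO — oldest first]: 40 @ $14 + 202 @ $14 = $3,388
Jun 12, 384 sold [FIFO — oldest first]: 64 @ $14 + 97 @ $18 + 136 @ $17 + 87 @ $21 = $6,781
Jun 14, 59 sold [FIFO — oldest first]: 59 @ $21 = $1,239
Total COGS = $7,655 + $3,388 + $6,781 + $1,239 = $19,063
Ending inventory: 46 @ $21 = $966
Check: goods available $20,029 = COGS $19,063 + ending $966

COGS = $19,063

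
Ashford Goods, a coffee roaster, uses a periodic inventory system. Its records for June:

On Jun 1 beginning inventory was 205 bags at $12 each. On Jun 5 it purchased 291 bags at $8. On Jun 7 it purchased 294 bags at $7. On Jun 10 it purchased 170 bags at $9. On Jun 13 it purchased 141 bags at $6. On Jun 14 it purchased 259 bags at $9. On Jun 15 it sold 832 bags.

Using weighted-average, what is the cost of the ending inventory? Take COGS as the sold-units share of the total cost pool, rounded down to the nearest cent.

Jun 15, sell 832: 832/1360 × $11,553.00 → $7,067.71
Ending inventory (cost pool remaining) = $4,485.29

Ending inventory = $4,485.29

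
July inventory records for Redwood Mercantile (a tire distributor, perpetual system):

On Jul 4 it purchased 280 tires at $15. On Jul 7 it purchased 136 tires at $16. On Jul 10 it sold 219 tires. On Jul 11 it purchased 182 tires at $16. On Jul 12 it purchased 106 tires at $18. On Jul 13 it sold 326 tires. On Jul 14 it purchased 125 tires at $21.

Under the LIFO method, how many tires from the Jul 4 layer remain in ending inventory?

159

Jul 10, 219 sold [LIFO — newest first]: 136 @ $16 + 83 @ $15 = $3,421
Jul 13, 326 sold [LIFO — newest first]: 106 @ $18 + 182 @ $16 + 38 @ $15 = $5,390
Total COGS = $3,421 + $5,390 = $8,811
Ending inventory: 159 @ $15 + 125 @ $21 = $5,010
Check: goods available $13,821 = COGS $8,811 + ending $5,010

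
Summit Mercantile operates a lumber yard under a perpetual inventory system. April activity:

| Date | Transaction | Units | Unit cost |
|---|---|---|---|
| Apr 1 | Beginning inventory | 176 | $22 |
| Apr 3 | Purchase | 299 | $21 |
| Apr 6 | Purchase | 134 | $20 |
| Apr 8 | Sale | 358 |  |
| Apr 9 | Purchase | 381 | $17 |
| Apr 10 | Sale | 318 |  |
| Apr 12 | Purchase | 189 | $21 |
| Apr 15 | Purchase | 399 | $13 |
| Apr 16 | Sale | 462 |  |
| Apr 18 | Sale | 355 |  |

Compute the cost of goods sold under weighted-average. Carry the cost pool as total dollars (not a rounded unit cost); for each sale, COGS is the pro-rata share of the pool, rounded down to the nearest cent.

After Apr 1: 176 on hand, pool $3,872.00 (≈ $22.0000 each)
After Apr 3: 475 on hand, pool $10,151.00 (≈ $21.3705 each)
After Apr 6: 609 on hand, pool $12,831.00 (≈ $21.0690 each)
Apr 8, sell 358: 358/609 × $12,831.00 → $7,542.68
After Apr 9: 632 on hand, pool $11,765.32 (≈ $18.6160 each)
Apr 10, sell 318: 318/632 × $11,765.32 → $5,919.89
After Apr 12: 503 on hand, pool $9,814.43 (≈ $19.5118 each)
After Apr 15: 902 on hand, pool $15,001.43 (≈ $16.6313 each)
Apr 16, sell 462: 462/902 × $15,001.43 → $7,683.65
Apr 18, sell 355: 355/440 × $7,317.78 → $5,904.11
Total COGS = $7,542.68 + $5,919.89 + $7,683.65 + $5,904.11 = $27,050.33
Ending inventory (cost pool remaining) = $1,413.67
Check: goods available $28,464.00 = COGS $27,050.33 + ending $1,413.67

COGS = $27,050.33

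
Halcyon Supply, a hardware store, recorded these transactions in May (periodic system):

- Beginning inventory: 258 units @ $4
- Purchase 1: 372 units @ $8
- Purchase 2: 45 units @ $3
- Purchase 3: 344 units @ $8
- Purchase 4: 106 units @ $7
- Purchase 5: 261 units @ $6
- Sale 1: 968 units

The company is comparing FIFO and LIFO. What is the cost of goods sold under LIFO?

COGS = $6,891

FIFO COGS: 258 @ $4 + 372 @ $8 + 45 @ $3 + 293 @ $8 = $6,487
LIFO COGS: 261 @ $6 + 106 @ $7 + 344 @ $8 + 45 @ $3 + 212 @ $8 = $6,891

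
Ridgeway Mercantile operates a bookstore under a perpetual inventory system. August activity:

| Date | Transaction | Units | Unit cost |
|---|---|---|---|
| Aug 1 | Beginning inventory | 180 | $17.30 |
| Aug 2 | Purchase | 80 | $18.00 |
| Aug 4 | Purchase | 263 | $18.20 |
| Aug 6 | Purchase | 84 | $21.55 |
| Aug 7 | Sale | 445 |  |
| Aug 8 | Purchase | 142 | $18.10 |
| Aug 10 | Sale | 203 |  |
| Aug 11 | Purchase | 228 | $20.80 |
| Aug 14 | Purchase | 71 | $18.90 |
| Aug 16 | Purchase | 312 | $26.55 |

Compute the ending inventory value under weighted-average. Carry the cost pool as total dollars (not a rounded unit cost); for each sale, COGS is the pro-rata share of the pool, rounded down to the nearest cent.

Ending inventory = $16,210.56

After Aug 1: 180 on hand, pool $3,114.00 (≈ $17.3000 each)
After Aug 2: 260 on hand, pool $4,554.00 (≈ $17.5154 each)
After Aug 4: 523 on hand, pool $9,340.60 (≈ $17.8597 each)
After Aug 6: 607 on hand, pool $11,150.80 (≈ $18.3703 each)
Aug 7, sell 445: 445/607 × $11,150.80 → $8,174.80
After Aug 8: 304 on hand, pool $5,546.20 (≈ $18.2441 each)
Aug 10, sell 203: 203/304 × $5,546.20 → $3,703.54
After Aug 11: 329 on hand, pool $6,585.06 (≈ $20.0154 each)
After Aug 14: 400 on hand, pool $7,926.96 (≈ $19.8174 each)
After Aug 16: 712 on hand, pool $16,210.56 (≈ $22.7676 each)
Total COGS = $8,174.80 + $3,703.54 = $11,878.34
Ending inventory (cost pool remaining) = $16,210.56
Check: goods available $28,088.90 = COGS $11,878.34 + ending $16,210.56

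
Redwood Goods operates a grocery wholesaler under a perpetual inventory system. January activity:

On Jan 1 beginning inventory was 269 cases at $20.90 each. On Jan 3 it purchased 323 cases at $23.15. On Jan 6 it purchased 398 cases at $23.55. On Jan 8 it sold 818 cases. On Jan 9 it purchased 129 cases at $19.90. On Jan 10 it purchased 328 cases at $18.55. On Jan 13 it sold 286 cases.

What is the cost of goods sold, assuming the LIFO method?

COGS = $24,182.95

Jan 8, 818 sold [LIFO — newest first]: 398 @ $23.55 + 323 @ $23.15 + 97 @ $20.90 = $18,877.65
Jan 13, 286 sold [LIFO — newest first]: 286 @ $18.55 = $5,305.30
Total COGS = $18,877.65 + $5,305.30 = $24,182.95
Ending inventory: 172 @ $20.90 + 129 @ $19.90 + 42 @ $18.55 = $6,941.00
Check: goods available $31,123.95 = COGS $24,182.95 + ending $6,941.00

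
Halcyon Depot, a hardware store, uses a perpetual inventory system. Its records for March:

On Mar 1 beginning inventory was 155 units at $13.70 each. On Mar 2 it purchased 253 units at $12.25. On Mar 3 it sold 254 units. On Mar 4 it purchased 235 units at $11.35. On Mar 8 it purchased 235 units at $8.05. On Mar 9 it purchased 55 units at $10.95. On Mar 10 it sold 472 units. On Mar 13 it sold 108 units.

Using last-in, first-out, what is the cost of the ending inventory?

Ending inventory = $1,356.30

Mar 3, 254 sold [LIFO — newest first]: 253 @ $12.25 + 1 @ $13.70 = $3,112.95
Mar 10, 472 sold [LIFO — newest first]: 55 @ $10.95 + 235 @ $8.05 + 182 @ $11.35 = $4,559.70
Mar 13, 108 sold [LIFO — newest first]: 53 @ $11.35 + 55 @ $13.70 = $1,355.05
Total COGS = $3,112.95 + $4,559.70 + $1,355.05 = $9,027.70
Ending inventory: 99 @ $13.70 = $1,356.30
Check: goods available $10,384.00 = COGS $9,027.70 + ending $1,356.30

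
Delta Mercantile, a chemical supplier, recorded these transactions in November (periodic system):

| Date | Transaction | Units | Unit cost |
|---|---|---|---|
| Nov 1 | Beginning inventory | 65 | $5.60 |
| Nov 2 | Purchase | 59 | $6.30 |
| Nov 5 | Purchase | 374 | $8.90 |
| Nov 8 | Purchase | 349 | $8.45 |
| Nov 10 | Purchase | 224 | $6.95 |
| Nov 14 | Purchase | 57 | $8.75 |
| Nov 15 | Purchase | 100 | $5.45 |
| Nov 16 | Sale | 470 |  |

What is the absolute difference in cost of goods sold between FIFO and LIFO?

$462.50

FIFO COGS: 65 @ $5.60 + 59 @ $6.30 + 346 @ $8.90 = $3,815.10
LIFO COGS: 100 @ $5.45 + 57 @ $8.75 + 224 @ $6.95 + 89 @ $8.45 = $3,352.60
Difference = |$3,815.10 − $3,352.60| = $462.50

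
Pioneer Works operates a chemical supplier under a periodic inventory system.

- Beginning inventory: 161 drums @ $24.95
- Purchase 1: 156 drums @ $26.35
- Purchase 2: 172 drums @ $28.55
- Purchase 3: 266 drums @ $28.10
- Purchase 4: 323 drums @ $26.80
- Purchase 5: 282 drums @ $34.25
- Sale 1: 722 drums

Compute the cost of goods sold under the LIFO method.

COGS = $21,602.60

Sale 1 (722) [LIFO — newest first]: 282 @ $34.25 + 323 @ $26.80 + 117 @ $28.10 = $21,602.60
Ending inventory: 161 @ $24.95 + 156 @ $26.35 + 172 @ $28.55 + 149 @ $28.10 = $17,225.05
Check: goods available $38,827.65 = COGS $21,602.60 + ending $17,225.05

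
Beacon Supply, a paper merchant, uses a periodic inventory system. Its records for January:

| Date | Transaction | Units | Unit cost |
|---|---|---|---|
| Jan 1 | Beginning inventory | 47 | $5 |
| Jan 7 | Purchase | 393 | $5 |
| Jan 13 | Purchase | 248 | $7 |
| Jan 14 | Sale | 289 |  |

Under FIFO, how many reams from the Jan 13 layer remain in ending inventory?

Jan 14, 289 sold [FIFO — oldest first]: 47 @ $5 + 242 @ $5 = $1,445
Ending inventory: 151 @ $5 + 248 @ $7 = $2,491

248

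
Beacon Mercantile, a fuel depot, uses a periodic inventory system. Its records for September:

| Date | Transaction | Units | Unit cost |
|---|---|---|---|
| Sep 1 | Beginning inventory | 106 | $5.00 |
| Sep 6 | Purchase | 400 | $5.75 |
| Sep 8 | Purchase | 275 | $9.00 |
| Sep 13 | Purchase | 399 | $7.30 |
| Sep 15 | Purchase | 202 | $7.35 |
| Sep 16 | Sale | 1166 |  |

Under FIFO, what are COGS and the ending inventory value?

Sep 16, 1166 sold [FIFO — oldest first]: 106 @ $5.00 + 400 @ $5.75 + 275 @ $9.00 + 385 @ $7.30 = $8,115.50
Ending inventory: 14 @ $7.30 + 202 @ $7.35 = $1,586.90

COGS = $8,115.50; ending inventory = $1,586.90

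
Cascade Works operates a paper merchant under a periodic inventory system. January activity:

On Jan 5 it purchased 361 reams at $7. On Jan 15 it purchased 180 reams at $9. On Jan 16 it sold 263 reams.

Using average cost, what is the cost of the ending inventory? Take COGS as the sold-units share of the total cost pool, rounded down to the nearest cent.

Jan 16, sell 263: 263/541 × $4,147.00 → $2,016.00
Ending inventory (cost pool remaining) = $2,131.00

Ending inventory = $2,131.00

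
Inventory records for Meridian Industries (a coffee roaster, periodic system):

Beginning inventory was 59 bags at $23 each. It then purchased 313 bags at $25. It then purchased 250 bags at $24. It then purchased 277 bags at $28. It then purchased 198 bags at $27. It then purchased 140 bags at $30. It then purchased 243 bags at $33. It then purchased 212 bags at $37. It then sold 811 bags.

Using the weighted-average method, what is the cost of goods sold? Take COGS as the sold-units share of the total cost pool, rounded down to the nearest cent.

COGS = $23,173.41

Sale 1, sell 811: 811/1692 × $48,347.00 → $23,173.41
Ending inventory (cost pool remaining) = $25,173.59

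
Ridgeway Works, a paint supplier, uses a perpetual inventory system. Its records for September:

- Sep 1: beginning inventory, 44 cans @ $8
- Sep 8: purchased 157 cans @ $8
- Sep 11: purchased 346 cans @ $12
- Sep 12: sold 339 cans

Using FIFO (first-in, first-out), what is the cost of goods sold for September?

COGS = $3,264

Sep 12, 339 sold [FIFO — oldest first]: 44 @ $8 + 157 @ $8 + 138 @ $12 = $3,264
Ending inventory: 208 @ $12 = $2,496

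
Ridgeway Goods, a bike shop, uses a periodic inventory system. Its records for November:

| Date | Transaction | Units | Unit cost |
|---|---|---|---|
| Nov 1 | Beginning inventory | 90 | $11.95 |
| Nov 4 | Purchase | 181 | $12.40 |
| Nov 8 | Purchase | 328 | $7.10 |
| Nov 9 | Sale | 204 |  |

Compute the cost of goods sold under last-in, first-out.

Nov 9, 204 sold [LIFO — newest first]: 204 @ $7.10 = $1,448.40
Ending inventory: 90 @ $11.95 + 181 @ $12.40 + 124 @ $7.10 = $4,200.30

COGS = $1,448.40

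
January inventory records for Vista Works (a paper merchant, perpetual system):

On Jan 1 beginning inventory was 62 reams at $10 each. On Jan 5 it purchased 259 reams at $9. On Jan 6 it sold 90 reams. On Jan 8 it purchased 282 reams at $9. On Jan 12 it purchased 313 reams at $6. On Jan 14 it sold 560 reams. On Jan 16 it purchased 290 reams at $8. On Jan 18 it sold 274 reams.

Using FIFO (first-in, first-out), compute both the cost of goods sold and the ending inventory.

Jan 6, 90 sold [FIFO — oldest first]: 62 @ $10 + 28 @ $9 = $872
Jan 14, 560 sold [FIFO — oldest first]: 231 @ $9 + 282 @ $9 + 47 @ $6 = $4,899
Jan 18, 274 sold [FIFO — oldest first]: 266 @ $6 + 8 @ $8 = $1,660
Total COGS = $872 + $4,899 + $1,660 = $7,431
Ending inventory: 282 @ $8 = $2,256
Check: goods available $9,687 = COGS $7,431 + ending $2,256

COGS = $7,431; ending inventory = $2,256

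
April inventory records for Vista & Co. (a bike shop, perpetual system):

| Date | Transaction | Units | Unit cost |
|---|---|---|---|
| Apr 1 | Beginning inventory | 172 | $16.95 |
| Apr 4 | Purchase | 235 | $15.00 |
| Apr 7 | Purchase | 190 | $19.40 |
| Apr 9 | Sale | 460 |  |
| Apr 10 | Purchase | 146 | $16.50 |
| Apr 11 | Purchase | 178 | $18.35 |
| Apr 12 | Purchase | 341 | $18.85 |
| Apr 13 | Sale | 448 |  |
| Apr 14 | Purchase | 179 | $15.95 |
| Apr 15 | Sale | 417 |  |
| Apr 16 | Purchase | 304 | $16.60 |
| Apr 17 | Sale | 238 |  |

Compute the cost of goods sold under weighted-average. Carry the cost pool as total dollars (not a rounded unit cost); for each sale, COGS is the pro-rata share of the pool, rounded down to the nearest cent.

COGS = $27,074.40

After Apr 1: 172 on hand, pool $2,915.40 (≈ $16.9500 each)
After Apr 4: 407 on hand, pool $6,440.40 (≈ $15.8241 each)
After Apr 7: 597 on hand, pool $10,126.40 (≈ $16.9621 each)
Apr 9, sell 460: 460/597 × $10,126.40 → $7,802.58
After Apr 10: 283 on hand, pool $4,732.82 (≈ $16.7237 each)
After Apr 11: 461 on hand, pool $7,999.12 (≈ $17.3517 each)
After Apr 12: 802 on hand, pool $14,426.97 (≈ $17.9887 each)
Apr 13, sell 448: 448/802 × $14,426.97 → $8,058.95
After Apr 14: 533 on hand, pool $9,223.07 (≈ $17.3041 each)
Apr 15, sell 417: 417/533 × $9,223.07 → $7,215.79
After Apr 16: 420 on hand, pool $7,053.68 (≈ $16.7945 each)
Apr 17, sell 238: 238/420 × $7,053.68 → $3,997.08
Total COGS = $7,802.58 + $8,058.95 + $7,215.79 + $3,997.08 = $27,074.40
Ending inventory (cost pool remaining) = $3,056.60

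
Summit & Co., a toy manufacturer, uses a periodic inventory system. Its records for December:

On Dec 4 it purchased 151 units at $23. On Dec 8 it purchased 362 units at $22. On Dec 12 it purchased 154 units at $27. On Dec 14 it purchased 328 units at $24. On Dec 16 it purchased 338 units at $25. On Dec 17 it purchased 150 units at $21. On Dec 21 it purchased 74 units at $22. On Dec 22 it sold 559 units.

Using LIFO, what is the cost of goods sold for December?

COGS = $13,153

Dec 22, 559 sold [LIFO — newest first]: 74 @ $22 + 150 @ $21 + 335 @ $25 = $13,153
Ending inventory: 151 @ $23 + 362 @ $22 + 154 @ $27 + 328 @ $24 + 3 @ $25 = $23,542
Check: goods available $36,695 = COGS $13,153 + ending $23,542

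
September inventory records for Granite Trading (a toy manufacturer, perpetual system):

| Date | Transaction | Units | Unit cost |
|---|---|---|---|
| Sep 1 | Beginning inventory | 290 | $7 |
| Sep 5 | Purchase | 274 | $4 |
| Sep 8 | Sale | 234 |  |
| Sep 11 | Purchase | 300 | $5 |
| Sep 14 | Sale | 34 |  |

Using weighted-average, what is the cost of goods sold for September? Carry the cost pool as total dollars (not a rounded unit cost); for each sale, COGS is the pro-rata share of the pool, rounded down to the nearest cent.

After Sep 1: 290 on hand, pool $2,030.00 (≈ $7.0000 each)
After Sep 5: 564 on hand, pool $3,126.00 (≈ $5.5426 each)
Sep 8, sell 234: 234/564 × $3,126.00 → $1,296.95
After Sep 11: 630 on hand, pool $3,329.05 (≈ $5.2842 each)
Sep 14, sell 34: 34/630 × $3,329.05 → $179.66
Total COGS = $1,296.95 + $179.66 = $1,476.61
Ending inventory (cost pool remaining) = $3,149.39
Check: goods available $4,626.00 = COGS $1,476.61 + ending $3,149.39

COGS = $1,476.61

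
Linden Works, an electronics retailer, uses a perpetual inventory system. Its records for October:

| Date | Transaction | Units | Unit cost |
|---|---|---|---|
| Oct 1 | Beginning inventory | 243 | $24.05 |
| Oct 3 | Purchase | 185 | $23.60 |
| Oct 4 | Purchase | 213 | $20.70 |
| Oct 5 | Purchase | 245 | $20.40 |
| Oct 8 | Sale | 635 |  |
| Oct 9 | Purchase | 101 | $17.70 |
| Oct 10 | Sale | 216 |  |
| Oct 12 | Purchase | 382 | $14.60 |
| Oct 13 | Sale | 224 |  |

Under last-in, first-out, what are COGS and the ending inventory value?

Oct 8, 635 sold [LIFO — newest first]: 245 @ $20.40 + 213 @ $20.70 + 177 @ $23.60 = $13,584.30
Oct 10, 216 sold [LIFO — newest first]: 101 @ $17.70 + 8 @ $23.60 + 107 @ $24.05 = $4,549.85
Oct 13, 224 sold [LIFO — newest first]: 224 @ $14.60 = $3,270.40
Total COGS = $13,584.30 + $4,549.85 + $3,270.40 = $21,404.55
Ending inventory: 136 @ $24.05 + 158 @ $14.60 = $5,577.60

COGS = $21,404.55; ending inventory = $5,577.60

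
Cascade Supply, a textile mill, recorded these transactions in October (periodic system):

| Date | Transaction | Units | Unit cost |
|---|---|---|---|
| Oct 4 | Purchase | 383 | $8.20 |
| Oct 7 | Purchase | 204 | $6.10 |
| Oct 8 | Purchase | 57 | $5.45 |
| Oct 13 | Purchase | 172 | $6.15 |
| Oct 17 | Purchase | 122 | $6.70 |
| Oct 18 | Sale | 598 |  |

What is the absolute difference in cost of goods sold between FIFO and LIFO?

FIFO COGS: 383 @ $8.20 + 204 @ $6.10 + 11 @ $5.45 = $4,444.95
LIFO COGS: 122 @ $6.70 + 172 @ $6.15 + 57 @ $5.45 + 204 @ $6.10 + 43 @ $8.20 = $3,782.85
Difference = |$4,444.95 − $3,782.85| = $662.10

$662.10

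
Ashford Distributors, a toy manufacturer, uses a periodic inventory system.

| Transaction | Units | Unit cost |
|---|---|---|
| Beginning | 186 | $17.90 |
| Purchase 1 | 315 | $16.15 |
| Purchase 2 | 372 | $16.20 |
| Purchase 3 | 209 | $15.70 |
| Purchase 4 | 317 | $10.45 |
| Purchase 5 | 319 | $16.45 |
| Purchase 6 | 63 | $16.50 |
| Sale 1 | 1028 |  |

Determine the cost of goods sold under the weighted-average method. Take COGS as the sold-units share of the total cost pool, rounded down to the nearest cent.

Sale 1, sell 1028: 1028/1781 × $27,324.05 → $15,771.54
Ending inventory (cost pool remaining) = $11,552.51

COGS = $15,771.54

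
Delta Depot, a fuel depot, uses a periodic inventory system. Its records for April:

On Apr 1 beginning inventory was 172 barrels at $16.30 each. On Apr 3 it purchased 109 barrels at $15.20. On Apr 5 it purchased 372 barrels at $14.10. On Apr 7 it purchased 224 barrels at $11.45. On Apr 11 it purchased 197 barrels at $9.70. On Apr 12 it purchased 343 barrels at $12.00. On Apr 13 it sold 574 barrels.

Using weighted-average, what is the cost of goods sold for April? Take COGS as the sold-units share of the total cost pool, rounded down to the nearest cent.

COGS = $7,411.89

Apr 13, sell 574: 574/1417 × $18,297.30 → $7,411.89
Ending inventory (cost pool remaining) = $10,885.41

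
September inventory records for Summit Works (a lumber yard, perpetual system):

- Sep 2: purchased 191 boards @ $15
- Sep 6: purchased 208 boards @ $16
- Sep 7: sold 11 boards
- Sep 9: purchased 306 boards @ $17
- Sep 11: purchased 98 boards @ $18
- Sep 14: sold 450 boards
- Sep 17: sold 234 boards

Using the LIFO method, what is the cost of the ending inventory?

Sep 7, 11 sold [LIFO — newest first]: 11 @ $16 = $176
Sep 14, 450 sold [LIFO — newest first]: 98 @ $18 + 306 @ $17 + 46 @ $16 = $7,702
Sep 17, 234 sold [LIFO — newest first]: 151 @ $16 + 83 @ $15 = $3,661
Total COGS = $176 + $7,702 + $3,661 = $11,539
Ending inventory: 108 @ $15 = $1,620

Ending inventory = $1,620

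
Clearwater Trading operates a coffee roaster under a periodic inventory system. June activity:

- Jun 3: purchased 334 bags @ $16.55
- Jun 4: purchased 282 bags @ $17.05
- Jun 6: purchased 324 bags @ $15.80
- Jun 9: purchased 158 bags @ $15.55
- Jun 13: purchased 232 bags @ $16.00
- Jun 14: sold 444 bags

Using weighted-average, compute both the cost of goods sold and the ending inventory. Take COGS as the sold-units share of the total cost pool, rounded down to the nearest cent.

COGS = $7,218.80; ending inventory = $14,405.10

Jun 14, sell 444: 444/1330 × $21,623.90 → $7,218.80
Ending inventory (cost pool remaining) = $14,405.10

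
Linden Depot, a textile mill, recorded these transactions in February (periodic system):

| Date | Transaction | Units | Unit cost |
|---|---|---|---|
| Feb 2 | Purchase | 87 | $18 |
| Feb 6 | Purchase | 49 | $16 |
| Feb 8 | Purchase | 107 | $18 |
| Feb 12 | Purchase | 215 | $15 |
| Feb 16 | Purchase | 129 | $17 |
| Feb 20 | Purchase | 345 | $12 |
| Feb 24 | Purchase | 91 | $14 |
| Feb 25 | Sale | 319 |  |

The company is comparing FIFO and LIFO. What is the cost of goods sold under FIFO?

FIFO COGS: 87 @ $18 + 49 @ $16 + 107 @ $18 + 76 @ $15 = $5,416
LIFO COGS: 91 @ $14 + 228 @ $12 = $4,010

COGS = $5,416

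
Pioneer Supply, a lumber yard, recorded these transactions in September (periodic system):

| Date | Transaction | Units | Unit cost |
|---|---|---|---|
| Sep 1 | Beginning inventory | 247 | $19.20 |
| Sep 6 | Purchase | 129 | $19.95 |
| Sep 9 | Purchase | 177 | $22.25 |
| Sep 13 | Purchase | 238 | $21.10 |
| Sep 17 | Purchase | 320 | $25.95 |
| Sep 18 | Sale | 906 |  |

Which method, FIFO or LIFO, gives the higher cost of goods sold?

LIFO

FIFO COGS: 247 @ $19.20 + 129 @ $19.95 + 177 @ $22.25 + 238 @ $21.10 + 115 @ $25.95 = $19,260.25
LIFO COGS: 320 @ $25.95 + 238 @ $21.10 + 177 @ $22.25 + 129 @ $19.95 + 42 @ $19.20 = $20,644.00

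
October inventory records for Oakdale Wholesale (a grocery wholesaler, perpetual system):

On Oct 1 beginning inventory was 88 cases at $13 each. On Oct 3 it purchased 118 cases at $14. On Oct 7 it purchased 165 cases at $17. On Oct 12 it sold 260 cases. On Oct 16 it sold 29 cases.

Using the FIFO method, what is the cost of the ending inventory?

Oct 12, 260 sold [FIFO — oldest first]: 88 @ $13 + 118 @ $14 + 54 @ $17 = $3,714
Oct 16, 29 sold [FIFO — oldest first]: 29 @ $17 = $493
Total COGS = $3,714 + $493 = $4,207
Ending inventory: 82 @ $17 = $1,394

Ending inventory = $1,394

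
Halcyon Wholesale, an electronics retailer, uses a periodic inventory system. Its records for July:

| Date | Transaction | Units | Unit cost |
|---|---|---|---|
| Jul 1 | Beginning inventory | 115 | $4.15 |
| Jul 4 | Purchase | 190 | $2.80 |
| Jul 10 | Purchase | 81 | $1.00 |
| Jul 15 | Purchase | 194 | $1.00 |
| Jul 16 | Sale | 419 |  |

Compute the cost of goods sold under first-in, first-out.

Jul 16, 419 sold [FIFO — oldest first]: 115 @ $4.15 + 190 @ $2.80 + 81 @ $1.00 + 33 @ $1.00 = $1,123.25
Ending inventory: 161 @ $1.00 = $161.00
Check: goods available $1,284.25 = COGS $1,123.25 + ending $161.00

COGS = $1,123.25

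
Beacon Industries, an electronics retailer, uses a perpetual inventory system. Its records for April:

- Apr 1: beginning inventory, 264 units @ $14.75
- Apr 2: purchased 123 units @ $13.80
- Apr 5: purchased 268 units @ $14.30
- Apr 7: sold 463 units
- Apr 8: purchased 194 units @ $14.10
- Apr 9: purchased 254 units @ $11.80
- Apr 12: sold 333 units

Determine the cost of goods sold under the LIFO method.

Apr 7, 463 sold [LIFO — newest first]: 268 @ $14.30 + 123 @ $13.80 + 72 @ $14.75 = $6,591.80
Apr 12, 333 sold [LIFO — newest first]: 254 @ $11.80 + 79 @ $14.10 = $4,111.10
Total COGS = $6,591.80 + $4,111.10 = $10,702.90
Ending inventory: 192 @ $14.75 + 115 @ $14.10 = $4,453.50

COGS = $10,702.90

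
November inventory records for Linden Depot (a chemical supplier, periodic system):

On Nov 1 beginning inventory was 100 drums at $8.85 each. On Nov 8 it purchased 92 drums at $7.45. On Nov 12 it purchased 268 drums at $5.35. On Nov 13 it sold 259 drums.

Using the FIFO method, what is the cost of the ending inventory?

Ending inventory = $1,075.35

Nov 13, 259 sold [FIFO — oldest first]: 100 @ $8.85 + 92 @ $7.45 + 67 @ $5.35 = $1,928.85
Ending inventory: 201 @ $5.35 = $1,075.35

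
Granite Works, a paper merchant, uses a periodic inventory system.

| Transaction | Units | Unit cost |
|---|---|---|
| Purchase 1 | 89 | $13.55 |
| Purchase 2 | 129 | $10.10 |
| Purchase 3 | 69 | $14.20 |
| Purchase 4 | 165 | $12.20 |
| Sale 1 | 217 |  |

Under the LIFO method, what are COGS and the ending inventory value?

COGS = $2,751.40; ending inventory = $2,750.25

Sale 1 (217) [LIFO — newest first]: 165 @ $12.20 + 52 @ $14.20 = $2,751.40
Ending inventory: 89 @ $13.55 + 129 @ $10.10 + 17 @ $14.20 = $2,750.25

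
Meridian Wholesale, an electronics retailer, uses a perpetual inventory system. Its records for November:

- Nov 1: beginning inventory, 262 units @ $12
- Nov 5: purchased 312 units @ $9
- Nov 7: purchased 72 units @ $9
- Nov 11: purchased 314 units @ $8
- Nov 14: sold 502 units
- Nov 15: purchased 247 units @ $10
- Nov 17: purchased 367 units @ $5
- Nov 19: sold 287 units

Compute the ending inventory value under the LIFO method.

Ending inventory = $7,778

Nov 14, 502 sold [LIFO — newest first]: 314 @ $8 + 72 @ $9 + 116 @ $9 = $4,204
Nov 19, 287 sold [LIFO — newest first]: 287 @ $5 = $1,435
Total COGS = $4,204 + $1,435 = $5,639
Ending inventory: 262 @ $12 + 196 @ $9 + 247 @ $10 + 80 @ $5 = $7,778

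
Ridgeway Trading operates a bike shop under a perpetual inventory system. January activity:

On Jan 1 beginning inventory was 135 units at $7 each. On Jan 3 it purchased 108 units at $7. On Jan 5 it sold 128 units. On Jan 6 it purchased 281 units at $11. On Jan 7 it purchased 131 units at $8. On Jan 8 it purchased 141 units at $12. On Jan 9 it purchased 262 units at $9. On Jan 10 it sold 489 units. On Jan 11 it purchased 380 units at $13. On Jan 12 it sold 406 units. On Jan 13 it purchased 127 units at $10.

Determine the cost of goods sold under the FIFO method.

Jan 5, 128 sold [FIFO — oldest first]: 128 @ $7 = $896
Jan 10, 489 sold [FIFO — oldest first]: 7 @ $7 + 108 @ $7 + 281 @ $11 + 93 @ $8 = $4,640
Jan 12, 406 sold [FIFO — oldest first]: 38 @ $8 + 141 @ $12 + 227 @ $9 = $4,039
Total COGS = $896 + $4,640 + $4,039 = $9,575
Ending inventory: 35 @ $9 + 380 @ $13 + 127 @ $10 = $6,525
Check: goods available $16,100 = COGS $9,575 + ending $6,525

COGS = $9,575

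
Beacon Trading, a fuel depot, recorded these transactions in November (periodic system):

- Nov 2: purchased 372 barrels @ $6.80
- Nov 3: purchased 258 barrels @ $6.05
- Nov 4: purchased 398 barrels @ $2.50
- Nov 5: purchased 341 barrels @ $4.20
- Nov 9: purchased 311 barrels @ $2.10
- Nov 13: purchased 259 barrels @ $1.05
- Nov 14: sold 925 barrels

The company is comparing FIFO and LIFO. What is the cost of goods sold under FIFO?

COGS = $4,828.00

FIFO COGS: 372 @ $6.80 + 258 @ $6.05 + 295 @ $2.50 = $4,828.00
LIFO COGS: 259 @ $1.05 + 311 @ $2.10 + 341 @ $4.20 + 14 @ $2.50 = $2,392.25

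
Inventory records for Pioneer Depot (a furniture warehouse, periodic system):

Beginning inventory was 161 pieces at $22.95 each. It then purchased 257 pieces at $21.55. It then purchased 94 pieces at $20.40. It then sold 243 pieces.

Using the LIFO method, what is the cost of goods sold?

COGS = $5,128.55

Sale 1 (243) [LIFO — newest first]: 94 @ $20.40 + 149 @ $21.55 = $5,128.55
Ending inventory: 161 @ $22.95 + 108 @ $21.55 = $6,022.35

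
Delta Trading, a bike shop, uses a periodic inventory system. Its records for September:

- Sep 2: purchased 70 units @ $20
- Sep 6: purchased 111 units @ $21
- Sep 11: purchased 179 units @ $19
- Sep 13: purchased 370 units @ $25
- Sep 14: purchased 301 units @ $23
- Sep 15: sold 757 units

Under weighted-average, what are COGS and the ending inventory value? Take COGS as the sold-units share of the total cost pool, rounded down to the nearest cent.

Sep 15, sell 757: 757/1031 × $23,305.00 → $17,111.43
Ending inventory (cost pool remaining) = $6,193.57
Check: goods available $23,305.00 = COGS $17,111.43 + ending $6,193.57

COGS = $17,111.43; ending inventory = $6,193.57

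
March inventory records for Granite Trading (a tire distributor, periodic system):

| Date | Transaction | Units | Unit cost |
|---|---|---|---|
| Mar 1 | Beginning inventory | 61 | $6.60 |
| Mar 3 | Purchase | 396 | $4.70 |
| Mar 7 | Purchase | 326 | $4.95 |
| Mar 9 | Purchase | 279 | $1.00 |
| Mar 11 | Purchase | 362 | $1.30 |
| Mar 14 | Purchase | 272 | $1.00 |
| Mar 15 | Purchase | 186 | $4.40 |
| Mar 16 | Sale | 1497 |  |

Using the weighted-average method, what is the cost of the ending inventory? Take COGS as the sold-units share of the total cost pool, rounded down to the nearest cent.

Mar 16, sell 1497: 1497/1882 × $5,717.50 → $4,547.87
Ending inventory (cost pool remaining) = $1,169.63
Check: goods available $5,717.50 = COGS $4,547.87 + ending $1,169.63

Ending inventory = $1,169.63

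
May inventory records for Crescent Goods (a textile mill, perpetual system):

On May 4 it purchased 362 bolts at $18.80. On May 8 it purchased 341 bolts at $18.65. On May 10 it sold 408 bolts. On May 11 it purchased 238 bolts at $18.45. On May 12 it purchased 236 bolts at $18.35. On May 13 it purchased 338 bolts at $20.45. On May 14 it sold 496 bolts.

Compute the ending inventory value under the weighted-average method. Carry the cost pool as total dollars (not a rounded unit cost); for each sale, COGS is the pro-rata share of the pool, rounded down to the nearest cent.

Ending inventory = $11,678.19

After May 4: 362 on hand, pool $6,805.60 (≈ $18.8000 each)
After May 8: 703 on hand, pool $13,165.25 (≈ $18.7272 each)
May 10, sell 408: 408/703 × $13,165.25 → $7,640.71
After May 11: 533 on hand, pool $9,915.64 (≈ $18.6035 each)
After May 12: 769 on hand, pool $14,246.24 (≈ $18.5257 each)
After May 13: 1107 on hand, pool $21,158.34 (≈ $19.1132 each)
May 14, sell 496: 496/1107 × $21,158.34 → $9,480.15
Total COGS = $7,640.71 + $9,480.15 = $17,120.86
Ending inventory (cost pool remaining) = $11,678.19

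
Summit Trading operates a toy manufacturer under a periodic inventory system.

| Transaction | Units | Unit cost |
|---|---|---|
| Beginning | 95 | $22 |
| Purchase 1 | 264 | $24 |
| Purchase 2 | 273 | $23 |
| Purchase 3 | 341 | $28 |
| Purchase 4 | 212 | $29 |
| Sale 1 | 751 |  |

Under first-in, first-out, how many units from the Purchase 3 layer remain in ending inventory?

222

Sale 1 (751) [FIFO — oldest first]: 95 @ $22 + 264 @ $24 + 273 @ $23 + 119 @ $28 = $18,037
Ending inventory: 222 @ $28 + 212 @ $29 = $12,364
Check: goods available $30,401 = COGS $18,037 + ending $12,364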